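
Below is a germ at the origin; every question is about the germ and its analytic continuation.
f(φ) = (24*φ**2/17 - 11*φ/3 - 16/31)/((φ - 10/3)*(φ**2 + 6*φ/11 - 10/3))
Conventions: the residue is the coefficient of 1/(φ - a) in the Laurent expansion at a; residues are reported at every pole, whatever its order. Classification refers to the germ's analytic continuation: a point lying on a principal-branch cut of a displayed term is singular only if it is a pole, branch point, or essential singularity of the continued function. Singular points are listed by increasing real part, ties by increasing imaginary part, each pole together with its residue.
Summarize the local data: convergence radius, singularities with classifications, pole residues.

Radius of convergence at 0: -3/11 + (1/33)*sqrt(3711).
At -3/11 - (1/33)*sqrt(3711): a pole of order 1; residue 276499/500650 + (624524/309652025)*sqrt(3711).
At -3/11 + (1/33)*sqrt(3711): a pole of order 1; residue 276499/500650 - (624524/309652025)*sqrt(3711).
At 10/3: a pole of order 1; residue 76901/250325.

Denominator factor (φ**2 + 6*φ/11 - 10/3): discriminant 4948/363, real irrational roots -3/11 + (1/33)*sqrt(3711) and -3/11 - (1/33)*sqrt(3711); poles of order 1, moduli -3/11 + (1/33)*sqrt(3711) and 3/11 + (1/33)*sqrt(3711).
Denominator factor (φ - 10/3): pole of order 1 at 10/3, modulus 10/3.
The radius of convergence is the smallest modulus among the singular points: -3/11 + (1/33)*sqrt(3711).
The factor φ**2 + 6*φ/11 - 10/3 splits as (φ - a)(φ - a') with a = -3/11 - (1/33)*sqrt(3711), a' = -3/11 + (1/33)*sqrt(3711). At the order-1 pole a set g(φ) = (φ - a)*f(φ) = [(24*φ**2/17 - 11*φ/3 - 16/31)/(φ - 10/3)] / (φ - a').
Simple pole: residue = g(a) at a = -3/11 - (1/33)*sqrt(3711), which is 276499/500650 + (624524/309652025)*sqrt(3711).
The factor φ**2 + 6*φ/11 - 10/3 splits as (φ - a)(φ - a') with a = -3/11 + (1/33)*sqrt(3711), a' = -3/11 - (1/33)*sqrt(3711). At the order-1 pole a set g(φ) = (φ - a)*f(φ) = [(24*φ**2/17 - 11*φ/3 - 16/31)/(φ - 10/3)] / (φ - a').
Simple pole: residue = g(a) at a = -3/11 + (1/33)*sqrt(3711), which is 276499/500650 - (624524/309652025)*sqrt(3711).
At the order-1 pole 10/3 set g(φ) = (φ - (10/3))*f(φ) = (24*φ**2/17 - 11*φ/3 - 16/31)/(φ**2 + 6*φ/11 - 10/3).
Simple pole: residue = g(a) at a = 10/3, which is 76901/250325.
List the singular points by increasing real part (a conjugate pair: the negative imaginary part first).


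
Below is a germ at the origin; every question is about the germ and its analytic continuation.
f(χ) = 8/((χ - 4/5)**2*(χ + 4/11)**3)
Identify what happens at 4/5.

The denominator factor χ - 4/5 vanishes at 4/5 and appears to the power 2; the numerator there equals 8, nonzero, and no other factor vanishes.
Hence a pole whose order is the multiplicity, 2.

The point is a pole of order 2.


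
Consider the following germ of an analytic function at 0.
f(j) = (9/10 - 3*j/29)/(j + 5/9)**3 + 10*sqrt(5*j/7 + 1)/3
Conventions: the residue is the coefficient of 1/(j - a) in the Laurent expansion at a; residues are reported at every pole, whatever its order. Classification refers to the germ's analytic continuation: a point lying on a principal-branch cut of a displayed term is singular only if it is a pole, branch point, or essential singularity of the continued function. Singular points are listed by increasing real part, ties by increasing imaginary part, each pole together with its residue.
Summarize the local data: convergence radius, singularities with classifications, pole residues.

Radius of convergence at 0: 5/9.
At -7/5: an algebraic (square-root) branch point.
At -5/9: a pole of order 3; residue 0.

Denominator factor (j + 5/9)^3: pole of order 3 at -5/9, modulus 5/9.
Branch term (10/3)*sqrt(1 - j/(-7/5)): its argument vanishes at j = -7/5, a square-root branch point, modulus 7/5.
The radius of convergence is the smallest modulus among the singular points: 5/9.
The branch term is analytic at -5/9 and contributes nothing to the residue; only the rational part matters.
At the order-3 pole -5/9 set g(j) = (j - (-5/9))^3*(rational part) = 9/10 - 3*j/29.
Order-3 pole: residue = g''(a)/2; g''(-5/9) = 0, so the residue is 0.
List the singular points by increasing real part (a conjugate pair: the negative imaginary part first).


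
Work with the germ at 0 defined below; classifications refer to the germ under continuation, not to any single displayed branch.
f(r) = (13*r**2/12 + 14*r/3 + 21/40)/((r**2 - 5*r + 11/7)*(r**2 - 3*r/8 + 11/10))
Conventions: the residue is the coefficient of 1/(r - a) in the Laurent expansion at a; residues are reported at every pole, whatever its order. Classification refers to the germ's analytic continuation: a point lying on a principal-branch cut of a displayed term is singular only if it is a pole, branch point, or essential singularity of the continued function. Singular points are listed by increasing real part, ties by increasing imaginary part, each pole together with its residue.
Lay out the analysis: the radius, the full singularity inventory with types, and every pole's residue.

Denominator factor (r**2 - 3*r/8 + 11/10): discriminant -1363/320, complex-conjugate roots (3/16) + ((1/80)*sqrt(6815))*i and (3/16) - ((1/80)*sqrt(6815))*i; poles of order 1, moduli (1/10)*sqrt(110) and (1/10)*sqrt(110).
Denominator factor (r**2 - 5*r + 11/7): discriminant 131/7, real irrational roots 5/2 + (1/14)*sqrt(917) and 5/2 - (1/14)*sqrt(917); poles of order 1, moduli 5/2 + (1/14)*sqrt(917) and 5/2 - (1/14)*sqrt(917).
The radius of convergence is the smallest modulus among the singular points: 5/2 - (1/14)*sqrt(917).
The factor r**2 - 3*r/8 + 11/10 splits as (r - a)(r - a') with a = (3/16) - ((1/80)*sqrt(6815))*i, a' = (3/16) + ((1/80)*sqrt(6815))*i. At the order-1 pole a set g(r) = (r - a)*f(r) = [(13*r**2/12 + 14*r/3 + 21/40)/(r**2 - 5*r + 11/7)] / (r - a').
Simple pole: residue = g(a) at a = (3/16) - ((1/80)*sqrt(6815))*i, which is (-162715/10788294) - ((94442075/14704444722)*sqrt(6815))*i.
The factor r**2 - 3*r/8 + 11/10 splits as (r - a)(r - a') with a = (3/16) + ((1/80)*sqrt(6815))*i, a' = (3/16) - ((1/80)*sqrt(6815))*i. At the order-1 pole a set g(r) = (r - a)*f(r) = [(13*r**2/12 + 14*r/3 + 21/40)/(r**2 - 5*r + 11/7)] / (r - a').
Simple pole: residue = g(a) at a = (3/16) + ((1/80)*sqrt(6815))*i, which is (-162715/10788294) + ((94442075/14704444722)*sqrt(6815))*i.
The factor r**2 - 5*r + 11/7 splits as (r - a)(r - a') with a = 5/2 - (1/14)*sqrt(917), a' = 5/2 + (1/14)*sqrt(917). At the order-1 pole a set g(r) = (r - a)*f(r) = [(13*r**2/12 + 14*r/3 + 21/40)/(r**2 - 3*r/8 + 11/10)] / (r - a').
Simple pole: residue = g(a) at a = 5/2 - (1/14)*sqrt(917), which is 162715/10788294 - (7580007/471088838)*sqrt(917).
The factor r**2 - 5*r + 11/7 splits as (r - a)(r - a') with a = 5/2 + (1/14)*sqrt(917), a' = 5/2 - (1/14)*sqrt(917). At the order-1 pole a set g(r) = (r - a)*f(r) = [(13*r**2/12 + 14*r/3 + 21/40)/(r**2 - 3*r/8 + 11/10)] / (r - a').
Simple pole: residue = g(a) at a = 5/2 + (1/14)*sqrt(917), which is 162715/10788294 + (7580007/471088838)*sqrt(917).
List the singular points by increasing real part (a conjugate pair: the negative imaginary part first).

Radius of convergence at 0: 5/2 - (1/14)*sqrt(917).
At (3/16) - ((1/80)*sqrt(6815))*i: a pole of order 1; residue (-162715/10788294) - ((94442075/14704444722)*sqrt(6815))*i.
At (3/16) + ((1/80)*sqrt(6815))*i: a pole of order 1; residue (-162715/10788294) + ((94442075/14704444722)*sqrt(6815))*i.
At 5/2 - (1/14)*sqrt(917): a pole of order 1; residue 162715/10788294 - (7580007/471088838)*sqrt(917).
At 5/2 + (1/14)*sqrt(917): a pole of order 1; residue 162715/10788294 + (7580007/471088838)*sqrt(917).


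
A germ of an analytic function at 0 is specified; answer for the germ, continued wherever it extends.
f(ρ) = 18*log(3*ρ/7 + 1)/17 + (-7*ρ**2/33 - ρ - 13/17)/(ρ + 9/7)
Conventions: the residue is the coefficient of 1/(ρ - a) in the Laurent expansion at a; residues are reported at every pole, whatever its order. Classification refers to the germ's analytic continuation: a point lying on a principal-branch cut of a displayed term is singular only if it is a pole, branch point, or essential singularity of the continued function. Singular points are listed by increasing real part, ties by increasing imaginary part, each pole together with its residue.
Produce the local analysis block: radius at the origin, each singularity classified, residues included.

Denominator factor (ρ + 9/7): pole of order 1 at -9/7, modulus 9/7.
Branch term (18/17)*log(1 - ρ/(-7/3)): its argument vanishes at ρ = -7/3, a logarithmic branch point, modulus 7/3.
The radius of convergence is the smallest modulus among the singular points: 9/7.
The branch term is analytic at -9/7 and contributes nothing to the residue; only the rational part matters.
At the order-1 pole -9/7 set g(ρ) = (ρ - (-9/7))*(rational part) = -7*ρ**2/33 - ρ - 13/17.
Simple pole: residue = g(a) at a = -9/7, which is 223/1309.
List the singular points by increasing real part (a conjugate pair: the negative imaginary part first).

Radius of convergence at 0: 9/7.
At -7/3: a logarithmic branch point.
At -9/7: a pole of order 1; residue 223/1309.


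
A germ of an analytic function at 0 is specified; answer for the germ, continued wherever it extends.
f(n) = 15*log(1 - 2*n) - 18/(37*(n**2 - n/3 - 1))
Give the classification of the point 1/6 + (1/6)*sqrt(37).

The denominator factor n**2 - n/3 - 1 vanishes at 1/6 + (1/6)*sqrt(37) and appears to the power 1; the numerator there equals -18/37, nonzero, and no other factor vanishes.
The branch terms are analytic at this point.
Hence a pole whose order is the multiplicity, 1.

The point is a pole of order 1.


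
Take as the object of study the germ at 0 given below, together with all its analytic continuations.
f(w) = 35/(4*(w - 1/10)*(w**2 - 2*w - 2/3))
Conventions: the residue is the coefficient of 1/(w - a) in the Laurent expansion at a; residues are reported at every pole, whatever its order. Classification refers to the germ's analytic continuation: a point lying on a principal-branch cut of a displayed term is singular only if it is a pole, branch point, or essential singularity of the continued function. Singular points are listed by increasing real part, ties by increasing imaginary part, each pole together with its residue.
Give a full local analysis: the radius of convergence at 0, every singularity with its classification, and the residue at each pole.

Denominator factor (w - 1/10): pole of order 1 at 1/10, modulus 1/10.
Denominator factor (w**2 - 2*w - 2/3): discriminant 20/3, real irrational roots 1 + (1/3)*sqrt(15) and 1 - (1/3)*sqrt(15); poles of order 1, moduli 1 + (1/3)*sqrt(15) and -1 + (1/3)*sqrt(15).
The radius of convergence is the smallest modulus among the singular points: 1/10.
The factor w**2 - 2*w - 2/3 splits as (w - a)(w - a') with a = 1 - (1/3)*sqrt(15), a' = 1 + (1/3)*sqrt(15). At the order-1 pole a set g(w) = (w - a)*f(w) = [35/(4*(w - 1/10))] / (w - a').
Simple pole: residue = g(a) at a = 1 - (1/3)*sqrt(15), which is 2625/514 + (945/1028)*sqrt(15).
At the order-1 pole 1/10 set g(w) = (w - (1/10))*f(w) = 35/(4*(w**2 - 2*w - 2/3)).
Simple pole: residue = g(a) at a = 1/10, which is -2625/257.
The factor w**2 - 2*w - 2/3 splits as (w - a)(w - a') with a = 1 + (1/3)*sqrt(15), a' = 1 - (1/3)*sqrt(15). At the order-1 pole a set g(w) = (w - a)*f(w) = [35/(4*(w - 1/10))] / (w - a').
Simple pole: residue = g(a) at a = 1 + (1/3)*sqrt(15), which is 2625/514 - (945/1028)*sqrt(15).
List the singular points by increasing real part (a conjugate pair: the negative imaginary part first).

Radius of convergence at 0: 1/10.
At 1 - (1/3)*sqrt(15): a pole of order 1; residue 2625/514 + (945/1028)*sqrt(15).
At 1/10: a pole of order 1; residue -2625/257.
At 1 + (1/3)*sqrt(15): a pole of order 1; residue 2625/514 - (945/1028)*sqrt(15).


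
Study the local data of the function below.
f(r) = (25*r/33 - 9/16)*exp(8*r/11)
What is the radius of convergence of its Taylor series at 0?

The radius of convergence is infinite.

The factor exp(8*r/11) is entire and contributes no finite singular point.
The polynomial part has no poles.
No finite singular points: the Taylor series at 0 converges everywhere.


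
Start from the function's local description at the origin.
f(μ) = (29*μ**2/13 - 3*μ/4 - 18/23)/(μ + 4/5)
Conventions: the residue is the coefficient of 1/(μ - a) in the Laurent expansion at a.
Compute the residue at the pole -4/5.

The residue is 9307/7475.

At the order-1 pole -4/5 set g(μ) = (μ - (-4/5))*f(μ) = 29*μ**2/13 - 3*μ/4 - 18/23.
Simple pole: residue = g(a) at a = -4/5, which is 9307/7475.


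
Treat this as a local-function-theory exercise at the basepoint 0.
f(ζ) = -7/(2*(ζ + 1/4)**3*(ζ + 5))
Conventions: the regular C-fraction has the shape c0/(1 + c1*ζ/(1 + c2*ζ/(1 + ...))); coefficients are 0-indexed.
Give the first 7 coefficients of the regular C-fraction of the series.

The regular C-fraction coefficients are [-224/5, 61/5, -252/61, 10264/3843, -56852/80829, 587790/298939, -2566/1086945].

Taylor coefficients (expand at 0): a_0 = -224/5, a_1 = 13664/25, a_2 = -551264/125, a_3 = 18471264/625, a_4 = -556071264/3125, a_5 = 15608871264/15625, a_6 = -417016871264/78125.
c0 = a_0 = -224/5. Peel one level at a time: if S = 1 + c*ζ/S' with S'(0) = 1, then c is the ζ-coefficient of S and S' = c*ζ/(S - 1).
S_1 = c0/f = 1 + (61/5)*ζ + (252/5)*ζ^2 + ...; c1 = 61/5.
S_2 = c1*ζ/(S_1 - 1) = 1 + (-252/61)*ζ + (41056/3721)*ζ^2 + ...; c2 = -252/61.
S_3 = c2*ζ/(S_2 - 1) = 1 + (10264/3843)*ζ + (7456/3969)*ζ^2 + ...; c3 = 10264/3843.
S_4 = c3*ζ/(S_3 - 1) = 1 + (-56852/80829)*ζ + (2276520/1646089)*ζ^2 + ...; c4 = -56852/80829.
S_5 = c4*ζ/(S_4 - 1) = 1 + (587790/298939)*ζ + (252/54289)*ζ^2 + ...; c5 = 587790/298939.
S_6 = c5*ζ/(S_5 - 1) = 1 + (-2566/1086945)*ζ + ...; c6 = -2566/1086945.


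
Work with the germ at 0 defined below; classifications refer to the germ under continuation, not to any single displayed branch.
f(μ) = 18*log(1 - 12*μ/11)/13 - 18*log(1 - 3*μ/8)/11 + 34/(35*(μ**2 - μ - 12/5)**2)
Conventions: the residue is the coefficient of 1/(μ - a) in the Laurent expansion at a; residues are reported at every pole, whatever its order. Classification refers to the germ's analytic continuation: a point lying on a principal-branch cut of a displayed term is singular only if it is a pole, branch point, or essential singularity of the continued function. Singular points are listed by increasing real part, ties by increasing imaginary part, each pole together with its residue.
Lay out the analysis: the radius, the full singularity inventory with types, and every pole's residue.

Denominator factor (μ**2 - μ - 12/5)^2: discriminant 53/5, real irrational roots 1/2 + (1/10)*sqrt(265) and 1/2 - (1/10)*sqrt(265); poles of order 2, moduli 1/2 + (1/10)*sqrt(265) and -1/2 + (1/10)*sqrt(265).
Branch term (18/13)*log(1 - μ/(11/12)): its argument vanishes at μ = 11/12, a logarithmic branch point, modulus 11/12.
Branch term (-18/11)*log(1 - μ/(8/3)): its argument vanishes at μ = 8/3, a logarithmic branch point, modulus 8/3.
The radius of convergence is the smallest modulus among the singular points: 11/12.
The branch terms are analytic at 1/2 - (1/10)*sqrt(265) and contribute nothing to the residue; only the rational part matters.
The factor μ**2 - μ - 12/5 splits as (μ - a)(μ - a') with a = 1/2 - (1/10)*sqrt(265), a' = 1/2 + (1/10)*sqrt(265). At the order-2 pole a set g(μ) = (μ - a)^2*(rational part) = [34/35] / (μ - a')^2.
Order-2 pole: residue = g'(a); g'(1/2 - (1/10)*sqrt(265)) = (68/19663)*sqrt(265), so the residue is (68/19663)*sqrt(265).
The branch terms are analytic at 1/2 + (1/10)*sqrt(265) and contribute nothing to the residue; only the rational part matters.
The factor μ**2 - μ - 12/5 splits as (μ - a)(μ - a') with a = 1/2 + (1/10)*sqrt(265), a' = 1/2 - (1/10)*sqrt(265). At the order-2 pole a set g(μ) = (μ - a)^2*(rational part) = [34/35] / (μ - a')^2.
Order-2 pole: residue = g'(a); g'(1/2 + (1/10)*sqrt(265)) = -(68/19663)*sqrt(265), so the residue is -(68/19663)*sqrt(265).
List the singular points by increasing real part (a conjugate pair: the negative imaginary part first).

Radius of convergence at 0: 11/12.
At 1/2 - (1/10)*sqrt(265): a pole of order 2; residue (68/19663)*sqrt(265).
At 11/12: a logarithmic branch point.
At 1/2 + (1/10)*sqrt(265): a pole of order 2; residue -(68/19663)*sqrt(265).
At 8/3: a logarithmic branch point.


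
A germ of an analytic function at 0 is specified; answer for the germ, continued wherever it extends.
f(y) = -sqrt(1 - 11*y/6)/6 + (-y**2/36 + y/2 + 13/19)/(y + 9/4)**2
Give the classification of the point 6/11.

The point is an algebraic (square-root) branch point.

The term (-1/6)*sqrt(1 - y/(6/11)) has argument 1 - 6/11/(6/11) = 0 at 6/11: a square-root (algebraic, two-sheeted) branch point; the remaining terms are analytic or single-valued there.


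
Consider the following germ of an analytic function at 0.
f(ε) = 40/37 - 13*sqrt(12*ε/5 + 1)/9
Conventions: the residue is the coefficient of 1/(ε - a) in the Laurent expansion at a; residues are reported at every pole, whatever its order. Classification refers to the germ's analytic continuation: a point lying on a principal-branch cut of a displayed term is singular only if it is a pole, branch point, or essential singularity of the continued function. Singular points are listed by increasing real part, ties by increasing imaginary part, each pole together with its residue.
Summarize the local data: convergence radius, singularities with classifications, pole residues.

Radius of convergence at 0: 5/12.
At -5/12: an algebraic (square-root) branch point.

Branch term (-13/9)*sqrt(1 - ε/(-5/12)): its argument vanishes at ε = -5/12, a square-root branch point, modulus 5/12.
The radius of convergence is the smallest modulus among the singular points: 5/12.


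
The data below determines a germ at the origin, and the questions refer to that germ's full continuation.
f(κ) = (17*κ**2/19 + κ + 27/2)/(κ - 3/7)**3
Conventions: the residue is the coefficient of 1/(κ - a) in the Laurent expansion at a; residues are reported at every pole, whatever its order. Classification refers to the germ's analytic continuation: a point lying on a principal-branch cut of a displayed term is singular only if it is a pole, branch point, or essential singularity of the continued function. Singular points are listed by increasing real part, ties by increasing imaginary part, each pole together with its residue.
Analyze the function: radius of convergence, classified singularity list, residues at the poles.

Denominator factor (κ - 3/7)^3: pole of order 3 at 3/7, modulus 3/7.
The radius of convergence is the smallest modulus among the singular points: 3/7.
At the order-3 pole 3/7 set g(κ) = (κ - (3/7))^3*f(κ) = 17*κ**2/19 + κ + 27/2.
Order-3 pole: residue = g''(a)/2; g''(3/7) = 34/19, so the residue is 17/19.

Radius of convergence at 0: 3/7.
At 3/7: a pole of order 3; residue 17/19.


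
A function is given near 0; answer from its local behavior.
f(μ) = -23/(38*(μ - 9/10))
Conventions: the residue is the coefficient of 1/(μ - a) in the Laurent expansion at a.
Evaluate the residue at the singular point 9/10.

The residue is -23/38.

At the order-1 pole 9/10 set g(μ) = (μ - (9/10))*f(μ) = -23/38.
Simple pole: residue = g(a) at a = 9/10, which is -23/38.


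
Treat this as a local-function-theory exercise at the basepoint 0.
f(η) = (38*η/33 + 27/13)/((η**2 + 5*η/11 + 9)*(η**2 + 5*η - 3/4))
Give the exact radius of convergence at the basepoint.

Denominator factor (η**2 + 5*η - 3/4): discriminant 28, real irrational roots -5/2 + sqrt(7) and -5/2 - sqrt(7); poles of order 1, moduli -5/2 + sqrt(7) and 5/2 + sqrt(7).
Denominator factor (η**2 + 5*η/11 + 9): discriminant -4331/121, complex-conjugate roots (-5/22) + ((1/22)*sqrt(4331))*i and (-5/22) - ((1/22)*sqrt(4331))*i; poles of order 1, moduli 3 and 3.
The radius of convergence is the smallest modulus among the singular points: -5/2 + sqrt(7).

The radius of convergence is -5/2 + sqrt(7).


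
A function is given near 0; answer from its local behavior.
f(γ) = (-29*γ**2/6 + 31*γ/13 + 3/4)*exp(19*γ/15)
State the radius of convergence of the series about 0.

The radius of convergence is infinite.

The factor exp(19*γ/15) is entire and contributes no finite singular point.
The polynomial part has no poles.
No finite singular points: the Taylor series at 0 converges everywhere.


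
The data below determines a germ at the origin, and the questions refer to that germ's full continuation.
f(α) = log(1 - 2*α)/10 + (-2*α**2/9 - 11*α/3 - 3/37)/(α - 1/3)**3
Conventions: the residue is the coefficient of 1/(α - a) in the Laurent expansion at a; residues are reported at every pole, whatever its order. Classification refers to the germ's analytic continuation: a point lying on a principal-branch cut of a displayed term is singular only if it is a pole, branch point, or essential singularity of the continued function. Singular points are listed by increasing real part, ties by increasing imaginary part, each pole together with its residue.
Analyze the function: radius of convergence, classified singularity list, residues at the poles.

Denominator factor (α - 1/3)^3: pole of order 3 at 1/3, modulus 1/3.
Branch term (1/10)*log(1 - α/(1/2)): its argument vanishes at α = 1/2, a logarithmic branch point, modulus 1/2.
The radius of convergence is the smallest modulus among the singular points: 1/3.
The branch term is analytic at 1/3 and contributes nothing to the residue; only the rational part matters.
At the order-3 pole 1/3 set g(α) = (α - (1/3))^3*(rational part) = -2*α**2/9 - 11*α/3 - 3/37.
Order-3 pole: residue = g''(a)/2; g''(1/3) = -4/9, so the residue is -2/9.
List the singular points by increasing real part (a conjugate pair: the negative imaginary part first).

Radius of convergence at 0: 1/3.
At 1/3: a pole of order 3; residue -2/9.
At 1/2: a logarithmic branch point.


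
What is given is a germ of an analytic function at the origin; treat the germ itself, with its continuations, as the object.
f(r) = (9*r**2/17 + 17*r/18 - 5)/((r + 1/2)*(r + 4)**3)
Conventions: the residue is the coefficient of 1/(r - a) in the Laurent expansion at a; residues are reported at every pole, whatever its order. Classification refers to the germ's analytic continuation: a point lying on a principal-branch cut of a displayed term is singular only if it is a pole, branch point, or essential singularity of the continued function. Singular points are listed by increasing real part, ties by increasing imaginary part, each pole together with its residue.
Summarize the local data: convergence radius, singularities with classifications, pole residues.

Radius of convergence at 0: 1/2.
At -4: a pole of order 3; residue 6536/52479.
At -1/2: a pole of order 1; residue -6536/52479.

Denominator factor (r + 1/2): pole of order 1 at -1/2, modulus 1/2.
Denominator factor (r + 4)^3: pole of order 3 at -4, modulus 4.
The radius of convergence is the smallest modulus among the singular points: 1/2.
At the order-3 pole -4 set g(r) = (r - (-4))^3*f(r) = (9*r**2/17 + 17*r/18 - 5)/(r + 1/2).
Order-3 pole: residue = g''(a)/2; g''(-4) = 13072/52479, so the residue is 6536/52479.
At the order-1 pole -1/2 set g(r) = (r - (-1/2))*f(r) = (9*r**2/17 + 17*r/18 - 5)/(r + 4)**3.
Simple pole: residue = g(a) at a = -1/2, which is -6536/52479.
List the singular points by increasing real part (a conjugate pair: the negative imaginary part first).


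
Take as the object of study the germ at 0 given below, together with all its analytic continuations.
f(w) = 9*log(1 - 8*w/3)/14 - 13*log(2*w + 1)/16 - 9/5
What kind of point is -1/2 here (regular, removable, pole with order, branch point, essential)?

The term (-13/16)*log(1 - w/(-1/2)) has argument 1 - -1/2/(-1/2) = 0 at -1/2: a logarithmic (infinitely-sheeted) branch point; the remaining terms are analytic or single-valued there.

The point is a logarithmic branch point.


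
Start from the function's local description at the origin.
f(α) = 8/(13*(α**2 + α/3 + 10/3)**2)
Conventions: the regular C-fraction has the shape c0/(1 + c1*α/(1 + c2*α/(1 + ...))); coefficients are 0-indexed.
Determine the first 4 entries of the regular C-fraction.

Taylor coefficients (expand at 0): a_0 = 18/325, a_1 = -18/1625, a_2 = -513/16250, a_3 = 396/40625.
c0 = a_0 = 18/325. Peel one level at a time: if S = 1 + c*α/S' with S'(0) = 1, then c is the α-coefficient of S and S' = c*α/(S - 1).
S_1 = c0/f = 1 + (1/5)*α + (61/100)*α^2 + ...; c1 = 1/5.
S_2 = c1*α/(S_1 - 1) = 1 + (-61/20)*α + (3601/400)*α^2 + ...; c2 = -61/20.
S_3 = c2*α/(S_2 - 1) = 1 + (3601/1220)*α + ...; c3 = 3601/1220.

The regular C-fraction coefficients are [18/325, 1/5, -61/20, 3601/1220].


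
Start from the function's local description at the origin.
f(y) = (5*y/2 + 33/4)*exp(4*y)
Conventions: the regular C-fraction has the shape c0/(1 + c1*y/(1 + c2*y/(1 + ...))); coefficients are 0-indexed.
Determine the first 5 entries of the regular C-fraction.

Taylor coefficients (expand at 0): a_0 = 33/4, a_1 = 71/2, a_2 = 76, a_3 = 108, a_4 = 344/3.
c0 = a_0 = 33/4. Peel one level at a time: if S = 1 + c*y/S' with S'(0) = 1, then c is the y-coefficient of S and S' = c*y/(S - 1).
S_1 = c0/f = 1 + (-142/33)*y + (10132/1089)*y^2 + ...; c1 = -142/33.
S_2 = c1*y/(S_1 - 1) = 1 + (5066/2343)*y + (7768/5041)*y^2 + ...; c2 = 5066/2343.
S_3 = c2*y/(S_2 - 1) = 1 + (-128172/179843)*y + (3306424/6416089)*y^2 + ...; c3 = -128172/179843.
S_4 = c3*y/(S_3 - 1) = 1 + (5335366/7378629)*y + ...; c4 = 5335366/7378629.

The regular C-fraction coefficients are [33/4, -142/33, 5066/2343, -128172/179843, 5335366/7378629].


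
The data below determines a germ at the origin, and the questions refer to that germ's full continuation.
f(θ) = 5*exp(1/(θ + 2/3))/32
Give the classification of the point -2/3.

The point is an essential singularity.

The exponent 1/(θ - (-2/3)) has a pole at -2/3, so exp(1/(θ - (-2/3))) takes every nonzero value near it: an essential singularity (not a pole of any order).


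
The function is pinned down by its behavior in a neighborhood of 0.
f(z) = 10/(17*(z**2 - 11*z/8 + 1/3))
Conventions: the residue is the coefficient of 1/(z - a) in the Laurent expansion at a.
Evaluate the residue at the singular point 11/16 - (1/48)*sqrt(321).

The factor z**2 - 11*z/8 + 1/3 splits as (z - a)(z - a') with a = 11/16 - (1/48)*sqrt(321), a' = 11/16 + (1/48)*sqrt(321). At the order-1 pole a set g(z) = (z - a)*f(z) = [10/17] / (z - a').
Simple pole: residue = g(a) at a = 11/16 - (1/48)*sqrt(321), which is -(80/1819)*sqrt(321).

The residue is -(80/1819)*sqrt(321).


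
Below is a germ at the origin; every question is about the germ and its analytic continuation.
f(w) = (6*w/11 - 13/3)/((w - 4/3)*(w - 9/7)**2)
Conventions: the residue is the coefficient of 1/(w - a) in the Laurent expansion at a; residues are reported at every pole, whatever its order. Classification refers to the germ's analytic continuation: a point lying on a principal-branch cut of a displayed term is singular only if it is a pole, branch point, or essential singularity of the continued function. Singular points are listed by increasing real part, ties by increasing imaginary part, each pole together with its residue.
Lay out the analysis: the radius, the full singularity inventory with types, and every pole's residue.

Denominator factor (w - 9/7)^2: pole of order 2 at 9/7, modulus 9/7.
Denominator factor (w - 4/3): pole of order 1 at 4/3, modulus 4/3.
The radius of convergence is the smallest modulus among the singular points: 9/7.
At the order-2 pole 9/7 set g(w) = (w - (9/7))^2*f(w) = (6*w/11 - 13/3)/(w - 4/3).
Order-2 pole: residue = g'(a); g'(9/7) = 17493/11, so the residue is 17493/11.
At the order-1 pole 4/3 set g(w) = (w - (4/3))*f(w) = (6*w/11 - 13/3)/(w - 9/7)**2.
Simple pole: residue = g(a) at a = 4/3, which is -17493/11.
List the singular points by increasing real part (a conjugate pair: the negative imaginary part first).

Radius of convergence at 0: 9/7.
At 9/7: a pole of order 2; residue 17493/11.
At 4/3: a pole of order 1; residue -17493/11.


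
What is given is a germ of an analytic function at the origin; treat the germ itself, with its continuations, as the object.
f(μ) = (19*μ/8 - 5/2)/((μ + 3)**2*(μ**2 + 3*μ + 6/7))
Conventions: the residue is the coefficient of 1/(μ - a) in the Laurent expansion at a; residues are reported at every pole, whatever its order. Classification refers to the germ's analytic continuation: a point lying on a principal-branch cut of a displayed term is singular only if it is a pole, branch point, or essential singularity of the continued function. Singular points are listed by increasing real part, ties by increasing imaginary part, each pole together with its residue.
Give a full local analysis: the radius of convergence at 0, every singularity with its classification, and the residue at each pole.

Denominator factor (μ**2 + 3*μ + 6/7): discriminant 39/7, real irrational roots -3/2 + (1/14)*sqrt(273) and -3/2 - (1/14)*sqrt(273); poles of order 1, moduli 3/2 - (1/14)*sqrt(273) and 3/2 + (1/14)*sqrt(273).
Denominator factor (μ + 3)^2: pole of order 2 at -3, modulus 3.
The radius of convergence is the smallest modulus among the singular points: 3/2 - (1/14)*sqrt(273).
At the order-2 pole -3 set g(μ) = (μ - (-3))^2*f(μ) = (19*μ/8 - 5/2)/(μ**2 + 3*μ + 6/7).
Order-2 pole: residue = g'(a); g'(-3) = -1169/32, so the residue is -1169/32.
The factor μ**2 + 3*μ + 6/7 splits as (μ - a)(μ - a') with a = -3/2 - (1/14)*sqrt(273), a' = -3/2 + (1/14)*sqrt(273). At the order-1 pole a set g(μ) = (μ - a)*f(μ) = [(19*μ/8 - 5/2)/(μ + 3)**2] / (μ - a').
Simple pole: residue = g(a) at a = -3/2 - (1/14)*sqrt(273), which is 1169/64 + (8365/7488)*sqrt(273).
The factor μ**2 + 3*μ + 6/7 splits as (μ - a)(μ - a') with a = -3/2 + (1/14)*sqrt(273), a' = -3/2 - (1/14)*sqrt(273). At the order-1 pole a set g(μ) = (μ - a)*f(μ) = [(19*μ/8 - 5/2)/(μ + 3)**2] / (μ - a').
Simple pole: residue = g(a) at a = -3/2 + (1/14)*sqrt(273), which is 1169/64 - (8365/7488)*sqrt(273).
List the singular points by increasing real part (a conjugate pair: the negative imaginary part first).

Radius of convergence at 0: 3/2 - (1/14)*sqrt(273).
At -3: a pole of order 2; residue -1169/32.
At -3/2 - (1/14)*sqrt(273): a pole of order 1; residue 1169/64 + (8365/7488)*sqrt(273).
At -3/2 + (1/14)*sqrt(273): a pole of order 1; residue 1169/64 - (8365/7488)*sqrt(273).


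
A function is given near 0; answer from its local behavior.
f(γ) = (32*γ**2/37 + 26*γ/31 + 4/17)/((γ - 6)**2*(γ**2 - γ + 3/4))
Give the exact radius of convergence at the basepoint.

Denominator factor (γ - 6)^2: pole of order 2 at 6, modulus 6.
Denominator factor (γ**2 - γ + 3/4): discriminant -2, complex-conjugate roots (1/2) + ((1/2)*sqrt(2))*i and (1/2) - ((1/2)*sqrt(2))*i; poles of order 1, moduli (1/2)*sqrt(3) and (1/2)*sqrt(3).
The radius of convergence is the smallest modulus among the singular points: (1/2)*sqrt(3).

The radius of convergence is (1/2)*sqrt(3).


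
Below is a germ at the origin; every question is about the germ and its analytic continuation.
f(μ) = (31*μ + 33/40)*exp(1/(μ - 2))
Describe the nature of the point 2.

The exponent 1/(μ - (2)) has a pole at 2, so exp(1/(μ - (2))) takes every nonzero value near it: an essential singularity (not a pole of any order).

The point is an essential singularity.


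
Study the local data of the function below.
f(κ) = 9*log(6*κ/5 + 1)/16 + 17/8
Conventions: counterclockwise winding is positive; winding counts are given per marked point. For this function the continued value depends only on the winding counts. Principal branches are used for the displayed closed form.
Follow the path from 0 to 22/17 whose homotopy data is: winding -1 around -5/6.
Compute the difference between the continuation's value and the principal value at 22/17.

Continued minus principal equals -(9/8)*pi*i.

The rational part is single-valued and drops out of the difference; each branch term changes only by its own monodromy.
(9/16)*log(1 - κ/(-5/6)): each positive loop around -5/6 adds 2*pi*i to the log, so winding -1 contributes (9/16)*(-1)*2*pi*i = -(9/8)*pi*i.
Summing the contributions at κ = 22/17 gives -(9/8)*pi*i.


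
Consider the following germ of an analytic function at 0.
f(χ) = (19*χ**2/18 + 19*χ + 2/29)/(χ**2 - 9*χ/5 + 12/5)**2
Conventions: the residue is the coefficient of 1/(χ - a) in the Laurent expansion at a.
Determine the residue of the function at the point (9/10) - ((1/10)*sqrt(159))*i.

The factor χ**2 - 9*χ/5 + 12/5 splits as (χ - a)(χ - a') with a = (9/10) - ((1/10)*sqrt(159))*i, a' = (9/10) + ((1/10)*sqrt(159))*i. At the order-2 pole a set g(χ) = (χ - a)^2*f(χ) = [19*χ**2/18 + 19*χ + 2/29] / (χ - a')^2.
Order-2 pole: residue = g'(a); g'((9/10) - ((1/10)*sqrt(159))*i) = ((428525/2199447)*sqrt(159))*i, so the residue is ((428525/2199447)*sqrt(159))*i.

The residue is ((428525/2199447)*sqrt(159))*i.


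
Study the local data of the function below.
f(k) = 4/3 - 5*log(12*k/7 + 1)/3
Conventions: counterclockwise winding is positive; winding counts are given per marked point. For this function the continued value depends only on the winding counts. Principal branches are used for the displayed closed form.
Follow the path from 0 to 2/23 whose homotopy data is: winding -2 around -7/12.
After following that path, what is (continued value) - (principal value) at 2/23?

Continued minus principal equals (20/3)*pi*i.

The rational part is single-valued and drops out of the difference; each branch term changes only by its own monodromy.
(-5/3)*log(1 - k/(-7/12)): each positive loop around -7/12 adds 2*pi*i to the log, so winding -2 contributes (-5/3)*(-2)*2*pi*i = (20/3)*pi*i.
Summing the contributions at k = 2/23 gives (20/3)*pi*i.


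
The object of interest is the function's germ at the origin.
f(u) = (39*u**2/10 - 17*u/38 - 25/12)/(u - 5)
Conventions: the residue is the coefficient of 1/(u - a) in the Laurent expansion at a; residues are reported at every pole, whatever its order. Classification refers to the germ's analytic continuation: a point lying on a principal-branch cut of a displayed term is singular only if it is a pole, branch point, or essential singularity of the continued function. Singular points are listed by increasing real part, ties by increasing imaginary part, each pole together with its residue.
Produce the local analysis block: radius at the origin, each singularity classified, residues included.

Denominator factor (u - 5): pole of order 1 at 5, modulus 5.
The radius of convergence is the smallest modulus among the singular points: 5.
At the order-1 pole 5 set g(u) = (u - (5))*f(u) = 39*u**2/10 - 17*u/38 - 25/12.
Simple pole: residue = g(a) at a = 5, which is 21245/228.

Radius of convergence at 0: 5.
At 5: a pole of order 1; residue 21245/228.


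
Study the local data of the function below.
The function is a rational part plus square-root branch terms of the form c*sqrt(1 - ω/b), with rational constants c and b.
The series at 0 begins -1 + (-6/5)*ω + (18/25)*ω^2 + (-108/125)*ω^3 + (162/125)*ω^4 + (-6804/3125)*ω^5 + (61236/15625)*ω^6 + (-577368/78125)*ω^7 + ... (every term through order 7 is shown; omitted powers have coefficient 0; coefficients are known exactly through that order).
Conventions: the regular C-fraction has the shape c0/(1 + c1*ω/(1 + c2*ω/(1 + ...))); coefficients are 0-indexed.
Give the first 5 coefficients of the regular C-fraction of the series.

Taylor coefficients (read off): a_0 = -1, a_1 = -6/5, a_2 = 18/25, a_3 = -108/125, a_4 = 162/125.
c0 = a_0 = -1. Peel one level at a time: if S = 1 + c*ω/S' with S'(0) = 1, then c is the ω-coefficient of S and S' = c*ω/(S - 1).
S_1 = c0/f = 1 + (-6/5)*ω + (54/25)*ω^2 + ...; c1 = -6/5.
S_2 = c1*ω/(S_1 - 1) = 1 + (9/5)*ω + (-9/25)*ω^2 + ...; c2 = 9/5.
S_3 = c2*ω/(S_2 - 1) = 1 + (1/5)*ω + (-1/5)*ω^2 + ...; c3 = 1/5.
S_4 = c3*ω/(S_3 - 1) = 1 + (1)*ω + ...; c4 = 1.

The regular C-fraction coefficients are [-1, -6/5, 9/5, 1/5, 1].


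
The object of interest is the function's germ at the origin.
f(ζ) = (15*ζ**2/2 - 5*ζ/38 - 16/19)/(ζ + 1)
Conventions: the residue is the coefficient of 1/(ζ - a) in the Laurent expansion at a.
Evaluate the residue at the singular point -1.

The residue is 129/19.

At the order-1 pole -1 set g(ζ) = (ζ - (-1))*f(ζ) = 15*ζ**2/2 - 5*ζ/38 - 16/19.
Simple pole: residue = g(a) at a = -1, which is 129/19.


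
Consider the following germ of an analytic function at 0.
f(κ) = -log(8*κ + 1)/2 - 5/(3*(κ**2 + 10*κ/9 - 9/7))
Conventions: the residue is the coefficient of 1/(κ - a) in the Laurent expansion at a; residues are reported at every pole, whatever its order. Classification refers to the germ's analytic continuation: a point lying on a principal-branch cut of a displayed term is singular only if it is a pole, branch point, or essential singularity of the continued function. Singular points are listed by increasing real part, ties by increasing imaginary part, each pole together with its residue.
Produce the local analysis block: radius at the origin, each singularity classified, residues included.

Radius of convergence at 0: 1/8.
At -5/9 - (2/63)*sqrt(1582): a pole of order 1; residue (15/904)*sqrt(1582).
At -1/8: a logarithmic branch point.
At -5/9 + (2/63)*sqrt(1582): a pole of order 1; residue -(15/904)*sqrt(1582).

Denominator factor (κ**2 + 10*κ/9 - 9/7): discriminant 3616/567, real irrational roots -5/9 + (2/63)*sqrt(1582) and -5/9 - (2/63)*sqrt(1582); poles of order 1, moduli -5/9 + (2/63)*sqrt(1582) and 5/9 + (2/63)*sqrt(1582).
Branch term (-1/2)*log(1 - κ/(-1/8)): its argument vanishes at κ = -1/8, a logarithmic branch point, modulus 1/8.
The radius of convergence is the smallest modulus among the singular points: 1/8.
The branch term is analytic at -5/9 - (2/63)*sqrt(1582) and contributes nothing to the residue; only the rational part matters.
The factor κ**2 + 10*κ/9 - 9/7 splits as (κ - a)(κ - a') with a = -5/9 - (2/63)*sqrt(1582), a' = -5/9 + (2/63)*sqrt(1582). At the order-1 pole a set g(κ) = (κ - a)*(rational part) = [-5/3] / (κ - a').
Simple pole: residue = g(a) at a = -5/9 - (2/63)*sqrt(1582), which is (15/904)*sqrt(1582).
The branch term is analytic at -5/9 + (2/63)*sqrt(1582) and contributes nothing to the residue; only the rational part matters.
The factor κ**2 + 10*κ/9 - 9/7 splits as (κ - a)(κ - a') with a = -5/9 + (2/63)*sqrt(1582), a' = -5/9 - (2/63)*sqrt(1582). At the order-1 pole a set g(κ) = (κ - a)*(rational part) = [-5/3] / (κ - a').
Simple pole: residue = g(a) at a = -5/9 + (2/63)*sqrt(1582), which is -(15/904)*sqrt(1582).
List the singular points by increasing real part (a conjugate pair: the negative imaginary part first).


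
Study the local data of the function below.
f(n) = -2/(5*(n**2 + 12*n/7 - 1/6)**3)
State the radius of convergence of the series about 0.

The radius of convergence is -6/7 + (1/42)*sqrt(1590).

Denominator factor (n**2 + 12*n/7 - 1/6)^3: discriminant 530/147, real irrational roots -6/7 + (1/42)*sqrt(1590) and -6/7 - (1/42)*sqrt(1590); poles of order 3, moduli -6/7 + (1/42)*sqrt(1590) and 6/7 + (1/42)*sqrt(1590).
The radius of convergence is the smallest modulus among the singular points: -6/7 + (1/42)*sqrt(1590).


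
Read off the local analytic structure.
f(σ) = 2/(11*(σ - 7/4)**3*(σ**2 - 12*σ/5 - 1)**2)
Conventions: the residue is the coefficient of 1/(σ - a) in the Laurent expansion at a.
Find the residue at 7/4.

The residue is 215859200/3135132297.

At the order-3 pole 7/4 set g(σ) = (σ - (7/4))^3*f(σ) = 2/(11*(σ**2 - 12*σ/5 - 1)**2).
Order-3 pole: residue = g''(a)/2; g''(7/4) = 431718400/3135132297, so the residue is 215859200/3135132297.


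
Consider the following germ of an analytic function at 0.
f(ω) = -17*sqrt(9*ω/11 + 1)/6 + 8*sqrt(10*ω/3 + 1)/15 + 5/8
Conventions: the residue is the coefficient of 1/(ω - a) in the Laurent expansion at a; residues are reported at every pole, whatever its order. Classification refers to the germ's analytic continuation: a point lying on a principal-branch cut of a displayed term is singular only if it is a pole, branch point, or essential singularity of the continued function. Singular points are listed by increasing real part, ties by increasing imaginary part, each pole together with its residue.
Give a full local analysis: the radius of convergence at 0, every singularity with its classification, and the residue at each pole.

Branch term (-17/6)*sqrt(1 - ω/(-11/9)): its argument vanishes at ω = -11/9, a square-root branch point, modulus 11/9.
Branch term (8/15)*sqrt(1 - ω/(-3/10)): its argument vanishes at ω = -3/10, a square-root branch point, modulus 3/10.
The radius of convergence is the smallest modulus among the singular points: 3/10.
List the singular points by increasing real part (a conjugate pair: the negative imaginary part first).

Radius of convergence at 0: 3/10.
At -11/9: an algebraic (square-root) branch point.
At -3/10: an algebraic (square-root) branch point.
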